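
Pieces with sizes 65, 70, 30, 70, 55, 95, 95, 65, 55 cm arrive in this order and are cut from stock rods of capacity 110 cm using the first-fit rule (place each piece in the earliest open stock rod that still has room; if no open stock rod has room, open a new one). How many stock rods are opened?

  65 → stock rod 1 (new)  [load 65/110]
  70 → stock rod 2 (new)  [load 70/110]
  30 → stock rod 1  [load 95/110]
  70 → stock rod 3 (new)  [load 70/110]
  55 → stock rod 4 (new)  [load 55/110]
  95 → stock rod 5 (new)  [load 95/110]
  95 → stock rod 6 (new)  [load 95/110]
  65 → stock rod 7 (new)  [load 65/110]
  55 → stock rod 4  [load 110/110]
7 stock rods opened.

7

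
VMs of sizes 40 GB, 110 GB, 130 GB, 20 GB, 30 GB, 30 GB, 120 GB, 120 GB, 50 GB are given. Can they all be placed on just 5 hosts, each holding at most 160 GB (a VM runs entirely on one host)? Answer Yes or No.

Yes

A valid assignment using 5 hosts:
  host 1: 130 + 30 = 160
  host 2: 120 + 40 = 160
  host 3: 120 + 30 = 150
  host 4: 110 + 50 = 160
  host 5: 20 = 20
Every load is within 160 GB, so 5 hosts suffice.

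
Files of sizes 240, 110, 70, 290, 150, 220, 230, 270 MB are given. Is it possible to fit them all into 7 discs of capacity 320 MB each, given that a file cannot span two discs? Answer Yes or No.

Yes

A valid assignment using 6 discs:
  disc 1: 290 = 290
  disc 2: 270 = 270
  disc 3: 240 + 70 = 310
  disc 4: 230 = 230
  disc 5: 220 = 220
  disc 6: 150 + 110 = 260
That uses only 6 ≤ 7, so 7 discs are enough.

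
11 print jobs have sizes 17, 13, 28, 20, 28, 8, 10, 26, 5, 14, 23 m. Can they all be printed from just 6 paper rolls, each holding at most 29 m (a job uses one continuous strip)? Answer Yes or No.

No

Total = 192 m; ⌈192/29⌉ = 7.
At least 7 paper rolls are required, but only 6 are allowed.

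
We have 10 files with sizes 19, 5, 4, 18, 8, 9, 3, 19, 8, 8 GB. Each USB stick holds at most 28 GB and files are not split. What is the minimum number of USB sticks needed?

Total = 19 + 19 + 18 + 9 + 8 + 8 + 8 + 5 + 4 + 3 = 101 GB.
Lower bound: ⌈101/28⌉ = 4 USB sticks.
A packing using 4 USB sticks:
  USB stick 1: 19 + 9 = 28
  USB stick 2: 19 + 8 = 27
  USB stick 3: 18 + 8 = 26
  USB stick 4: 8 + 5 + 4 + 3 = 20
This matches the lower bound, so 4 is optimal.

4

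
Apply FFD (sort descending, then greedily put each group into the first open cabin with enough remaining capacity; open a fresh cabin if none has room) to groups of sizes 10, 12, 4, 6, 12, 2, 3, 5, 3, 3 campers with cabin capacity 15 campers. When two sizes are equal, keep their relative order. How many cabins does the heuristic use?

Sorted descending: 12, 12, 10, 6, 5, 4, 3, 3, 3, 2.
  12 → cabin 1 (new)  [load 12/15]
  12 → cabin 2 (new)  [load 12/15]
  10 → cabin 3 (new)  [load 10/15]
  6 → cabin 4 (new)  [load 6/15]
  5 → cabin 3  [load 15/15]
  4 → cabin 4  [load 10/15]
  3 → cabin 1  [load 15/15]
  3 → cabin 2  [load 15/15]
  3 → cabin 4  [load 13/15]
  2 → cabin 4  [load 15/15]
4 cabins opened.

4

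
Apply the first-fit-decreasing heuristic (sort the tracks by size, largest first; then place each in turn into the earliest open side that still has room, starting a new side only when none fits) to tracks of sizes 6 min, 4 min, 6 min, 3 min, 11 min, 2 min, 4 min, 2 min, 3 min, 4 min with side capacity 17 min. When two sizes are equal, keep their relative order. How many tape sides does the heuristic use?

Sorted descending: 11, 6, 6, 4, 4, 4, 3, 3, 2, 2.
  11 → side 1 (new)  [load 11/17]
  6 → side 1  [load 17/17]
  6 → side 2 (new)  [load 6/17]
  4 → side 2  [load 10/17]
  4 → side 2  [load 14/17]
  4 → side 3 (new)  [load 4/17]
  3 → side 2  [load 17/17]
  3 → side 3  [load 7/17]
  2 → side 3  [load 9/17]
  2 → side 3  [load 11/17]
3 tape sides opened.

3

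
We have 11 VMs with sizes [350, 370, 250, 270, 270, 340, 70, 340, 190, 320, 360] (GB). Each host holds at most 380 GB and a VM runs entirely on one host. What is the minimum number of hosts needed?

Total = 370 + 360 + 350 + 340 + 340 + 320 + 270 + 270 + 250 + 190 + 70 = 3130 GB.
Lower bound: ⌈3130/380⌉ = 9 hosts.
A packing using 10 hosts:
  host 1: 370 = 370
  host 2: 360 = 360
  host 3: 350 = 350
  host 4: 340 = 340
  host 5: 340 = 340
  host 6: 320 = 320
  host 7: 270 + 70 = 340
  host 8: 270 = 270
  host 9: 250 = 250
  host 10: 190 = 190
No arrangement into 9 hosts stays within capacity, so 10 is optimal.

10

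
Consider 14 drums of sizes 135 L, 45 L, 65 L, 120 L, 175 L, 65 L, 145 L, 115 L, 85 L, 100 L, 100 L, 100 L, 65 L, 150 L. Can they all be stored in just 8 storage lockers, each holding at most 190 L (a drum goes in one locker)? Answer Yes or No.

No

Total = 1465 L; ⌈1465/190⌉ = 8.
9 drums each exceed half the capacity and cannot share a locker, forcing at least 9 storage lockers.
At least 9 storage lockers are required, but only 8 are allowed.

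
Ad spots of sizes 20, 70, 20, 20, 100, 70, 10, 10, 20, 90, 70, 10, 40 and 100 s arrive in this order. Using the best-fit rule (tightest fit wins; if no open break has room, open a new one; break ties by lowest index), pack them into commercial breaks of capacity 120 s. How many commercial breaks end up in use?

  20 → break 1 (new)  [load 20/120]
  70 → break 1  [load 90/120]
  20 → break 1  [load 110/120]
  20 → break 2 (new)  [load 20/120]
  100 → break 2  [load 120/120]
  70 → break 3 (new)  [load 70/120]
  10 → break 1  [load 120/120]
  10 → break 3  [load 80/120]
  20 → break 3  [load 100/120]
  90 → break 4 (new)  [load 90/120]
  70 → break 5 (new)  [load 70/120]
  10 → break 3  [load 110/120]
  40 → break 5  [load 110/120]
  100 → break 6 (new)  [load 100/120]
6 commercial breaks opened.

6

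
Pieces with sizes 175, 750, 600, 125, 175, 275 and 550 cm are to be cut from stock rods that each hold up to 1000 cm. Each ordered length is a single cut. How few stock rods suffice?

3

Total = 750 + 600 + 550 + 275 + 175 + 175 + 125 = 2650 cm.
Lower bound: ⌈2650/1000⌉ = 3 stock rods.
A packing using 3 stock rods:
  stock rod 1: 750 + 175 = 925
  stock rod 2: 600 + 275 + 125 = 1000
  stock rod 3: 550 + 175 = 725
This matches the lower bound, so 3 is optimal.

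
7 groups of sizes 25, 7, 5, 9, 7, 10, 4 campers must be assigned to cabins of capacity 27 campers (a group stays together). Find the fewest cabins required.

Total = 25 + 10 + 9 + 7 + 7 + 5 + 4 = 67 campers.
Lower bound: ⌈67/27⌉ = 3 cabins.
A packing using 3 cabins:
  cabin 1: 25 = 25
  cabin 2: 10 + 9 + 7 = 26
  cabin 3: 7 + 5 + 4 = 16
This matches the lower bound, so 3 is optimal.

3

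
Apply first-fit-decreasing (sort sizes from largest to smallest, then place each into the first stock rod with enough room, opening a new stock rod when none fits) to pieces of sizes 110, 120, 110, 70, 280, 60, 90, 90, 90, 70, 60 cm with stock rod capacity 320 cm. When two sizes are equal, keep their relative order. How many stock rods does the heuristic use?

Sorted descending: 280, 120, 110, 110, 90, 90, 90, 70, 70, 60, 60.
  280 → stock rod 1 (new)  [load 280/320]
  120 → stock rod 2 (new)  [load 120/320]
  110 → stock rod 2  [load 230/320]
  110 → stock rod 3 (new)  [load 110/320]
  90 → stock rod 2  [load 320/320]
  90 → stock rod 3  [load 200/320]
  90 → stock rod 3  [load 290/320]
  70 → stock rod 4 (new)  [load 70/320]
  70 → stock rod 4  [load 140/320]
  60 → stock rod 4  [load 200/320]
  60 → stock rod 4  [load 260/320]
4 stock rods opened.

4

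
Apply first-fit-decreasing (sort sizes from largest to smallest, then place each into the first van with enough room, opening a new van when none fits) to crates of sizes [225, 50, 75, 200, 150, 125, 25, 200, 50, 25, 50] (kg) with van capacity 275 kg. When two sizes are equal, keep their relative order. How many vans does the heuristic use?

Sorted descending: 225, 200, 200, 150, 125, 75, 50, 50, 50, 25, 25.
  225 → van 1 (new)  [load 225/275]
  200 → van 2 (new)  [load 200/275]
  200 → van 3 (new)  [load 200/275]
  150 → van 4 (new)  [load 150/275]
  125 → van 4  [load 275/275]
  75 → van 2  [load 275/275]
  50 → van 1  [load 275/275]
  50 → van 3  [load 250/275]
  50 → van 5 (new)  [load 50/275]
  25 → van 3  [load 275/275]
  25 → van 5  [load 75/275]
5 vans opened.

5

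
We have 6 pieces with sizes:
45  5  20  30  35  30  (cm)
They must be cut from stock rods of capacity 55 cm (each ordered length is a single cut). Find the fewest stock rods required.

4

Total = 45 + 35 + 30 + 30 + 20 + 5 = 165 cm.
Lower bound: ⌈165/55⌉ = 3 stock rods.
Also, 4 pieces each exceed 55/2 cm, and no two of those can share a stock rod, so at least 4 stock rods are needed.
A packing using 4 stock rods:
  stock rod 1: 45 + 5 = 50
  stock rod 2: 35 + 20 = 55
  stock rod 3: 30 = 30
  stock rod 4: 30 = 30
This matches the lower bound, so 4 is optimal.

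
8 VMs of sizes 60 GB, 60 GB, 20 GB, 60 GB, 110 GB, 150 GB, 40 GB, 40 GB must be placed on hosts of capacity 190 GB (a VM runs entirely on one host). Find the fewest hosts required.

Total = 150 + 110 + 60 + 60 + 60 + 40 + 40 + 20 = 540 GB.
Lower bound: ⌈540/190⌉ = 3 hosts.
A packing using 3 hosts:
  host 1: 150 + 40 = 190
  host 2: 110 + 60 + 20 = 190
  host 3: 60 + 60 + 40 = 160
This matches the lower bound, so 3 is optimal.

3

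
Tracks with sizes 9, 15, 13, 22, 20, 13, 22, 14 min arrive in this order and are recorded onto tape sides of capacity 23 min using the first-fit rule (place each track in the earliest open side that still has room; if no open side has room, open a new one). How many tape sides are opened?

7

  9 → side 1 (new)  [load 9/23]
  15 → side 2 (new)  [load 15/23]
  13 → side 1  [load 22/23]
  22 → side 3 (new)  [load 22/23]
  20 → side 4 (new)  [load 20/23]
  13 → side 5 (new)  [load 13/23]
  22 → side 6 (new)  [load 22/23]
  14 → side 7 (new)  [load 14/23]
7 tape sides opened.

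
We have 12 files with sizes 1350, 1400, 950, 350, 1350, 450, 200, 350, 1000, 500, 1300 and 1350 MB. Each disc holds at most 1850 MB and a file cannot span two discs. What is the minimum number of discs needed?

Total = 1400 + 1350 + 1350 + 1350 + 1300 + 1000 + 950 + 500 + 450 + 350 + 350 + 200 = 10550 MB.
Lower bound: ⌈10550/1850⌉ = 6 discs.
Also, 7 files each exceed 925 MB, and no two of those can share a disc, so at least 7 discs are needed.
A packing using 7 discs:
  disc 1: 1400 + 450 = 1850
  disc 2: 1350 + 500 = 1850
  disc 3: 1350 + 350 = 1700
  disc 4: 1350 + 350 = 1700
  disc 5: 1300 + 200 = 1500
  disc 6: 1000 = 1000
  disc 7: 950 = 950
This matches the lower bound, so 7 is optimal.

7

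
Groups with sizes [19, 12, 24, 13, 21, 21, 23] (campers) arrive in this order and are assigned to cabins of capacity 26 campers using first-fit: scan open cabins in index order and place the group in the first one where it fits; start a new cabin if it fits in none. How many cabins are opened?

  19 → cabin 1 (new)  [load 19/26]
  12 → cabin 2 (new)  [load 12/26]
  24 → cabin 3 (new)  [load 24/26]
  13 → cabin 2  [load 25/26]
  21 → cabin 4 (new)  [load 21/26]
  21 → cabin 5 (new)  [load 21/26]
  23 → cabin 6 (new)  [load 23/26]
6 cabins opened.

6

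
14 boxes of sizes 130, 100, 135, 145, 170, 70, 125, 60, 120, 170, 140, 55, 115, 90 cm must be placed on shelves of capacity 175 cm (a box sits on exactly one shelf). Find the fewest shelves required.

11

Total = 170 + 170 + 145 + 140 + 135 + 130 + 125 + 120 + 115 + 100 + 90 + 70 + 60 + 55 = 1625 cm.
Lower bound: ⌈1625/175⌉ = 10 shelves.
Also, 11 boxes each exceed 175/2 cm, and no two of those can share a shelf, so at least 11 shelves are needed.
A packing using 11 shelves:
  shelf 1: 170 = 170
  shelf 2: 170 = 170
  shelf 3: 145 = 145
  shelf 4: 140 = 140
  shelf 5: 135 = 135
  shelf 6: 130 = 130
  shelf 7: 125 = 125
  shelf 8: 120 + 55 = 175
  shelf 9: 115 + 60 = 175
  shelf 10: 100 + 70 = 170
  shelf 11: 90 = 90
This matches the lower bound, so 11 is optimal.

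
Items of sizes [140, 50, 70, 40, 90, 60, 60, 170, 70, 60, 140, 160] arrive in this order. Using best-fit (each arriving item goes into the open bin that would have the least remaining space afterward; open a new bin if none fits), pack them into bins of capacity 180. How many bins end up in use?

7

  140 → bin 1 (new)  [load 140/180]
  50 → bin 2 (new)  [load 50/180]
  70 → bin 2  [load 120/180]
  40 → bin 1  [load 180/180]
  90 → bin 3 (new)  [load 90/180]
  60 → bin 2  [load 180/180]
  60 → bin 3  [load 150/180]
  170 → bin 4 (new)  [load 170/180]
  70 → bin 5 (new)  [load 70/180]
  60 → bin 5  [load 130/180]
  140 → bin 6 (new)  [load 140/180]
  160 → bin 7 (new)  [load 160/180]
7 bins opened.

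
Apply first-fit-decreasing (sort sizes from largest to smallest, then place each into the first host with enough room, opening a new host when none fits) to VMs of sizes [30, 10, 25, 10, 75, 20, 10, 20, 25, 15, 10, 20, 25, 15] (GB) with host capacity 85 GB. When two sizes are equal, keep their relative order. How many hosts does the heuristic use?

4

Sorted descending: 75, 30, 25, 25, 25, 20, 20, 20, 15, 15, 10, 10, 10, 10.
  75 → host 1 (new)  [load 75/85]
  30 → host 2 (new)  [load 30/85]
  25 → host 2  [load 55/85]
  25 → host 2  [load 80/85]
  25 → host 3 (new)  [load 25/85]
  20 → host 3  [load 45/85]
  20 → host 3  [load 65/85]
  20 → host 3  [load 85/85]
  15 → host 4 (new)  [load 15/85]
  15 → host 4  [load 30/85]
  10 → host 1  [load 85/85]
  10 → host 4  [load 40/85]
  10 → host 4  [load 50/85]
  10 → host 4  [load 60/85]
4 hosts opened.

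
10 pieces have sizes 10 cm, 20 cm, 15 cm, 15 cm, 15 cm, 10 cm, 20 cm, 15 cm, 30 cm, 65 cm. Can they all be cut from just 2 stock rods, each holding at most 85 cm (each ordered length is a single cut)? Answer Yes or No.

Total = 215 cm; ⌈215/85⌉ = 3.
At least 3 stock rods are required, but only 2 are allowed.

No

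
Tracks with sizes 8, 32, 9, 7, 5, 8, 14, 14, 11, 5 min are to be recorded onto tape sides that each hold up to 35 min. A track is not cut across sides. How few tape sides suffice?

4

Total = 32 + 14 + 14 + 11 + 9 + 8 + 8 + 7 + 5 + 5 = 113 min.
Lower bound: ⌈113/35⌉ = 4 tape sides.
A packing using 4 tape sides:
  side 1: 32 = 32
  side 2: 14 + 14 + 7 = 35
  side 3: 11 + 9 + 8 + 5 = 33
  side 4: 8 + 5 = 13
This matches the lower bound, so 4 is optimal.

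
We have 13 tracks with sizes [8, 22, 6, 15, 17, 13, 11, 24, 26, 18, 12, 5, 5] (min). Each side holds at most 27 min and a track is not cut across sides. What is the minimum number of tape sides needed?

8

Total = 26 + 24 + 22 + 18 + 17 + 15 + 13 + 12 + 11 + 8 + 6 + 5 + 5 = 182 min.
Lower bound: ⌈182/27⌉ = 7 tape sides.
A packing using 8 tape sides:
  side 1: 26 = 26
  side 2: 24 = 24
  side 3: 22 + 5 = 27
  side 4: 18 + 8 = 26
  side 5: 17 + 6 = 23
  side 6: 15 + 12 = 27
  side 7: 13 + 11 = 24
  side 8: 5 = 5
No arrangement into 7 tape sides stays within capacity, so 8 is optimal.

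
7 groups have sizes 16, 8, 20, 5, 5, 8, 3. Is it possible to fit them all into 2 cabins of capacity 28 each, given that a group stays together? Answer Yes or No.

Total = 65; ⌈65/28⌉ = 3.
At least 3 cabins are required, but only 2 are allowed.

No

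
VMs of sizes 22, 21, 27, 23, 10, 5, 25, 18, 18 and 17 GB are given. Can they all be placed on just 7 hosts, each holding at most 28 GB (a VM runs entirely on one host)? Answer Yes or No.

Total = 186 GB; ⌈186/28⌉ = 7.
8 VMs each exceed half the capacity and cannot share a host, forcing at least 8 hosts.
At least 8 hosts are required, but only 7 are allowed.

No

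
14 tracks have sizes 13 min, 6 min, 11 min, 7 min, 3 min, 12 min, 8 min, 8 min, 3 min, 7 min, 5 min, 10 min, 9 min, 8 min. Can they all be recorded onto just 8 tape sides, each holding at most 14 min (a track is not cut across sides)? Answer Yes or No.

No

Total = 110 min; ⌈110/14⌉ = 8.
The bound of 8 does not rule out 8, but exhaustive search shows no assignment into 8 tape sides of capacity 14 min exists — the minimum is 9.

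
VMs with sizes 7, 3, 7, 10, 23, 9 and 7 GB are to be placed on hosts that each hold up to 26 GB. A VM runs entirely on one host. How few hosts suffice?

Total = 23 + 10 + 9 + 7 + 7 + 7 + 3 = 66 GB.
Lower bound: ⌈66/26⌉ = 3 hosts.
A packing using 3 hosts:
  host 1: 23 + 3 = 26
  host 2: 10 + 9 + 7 = 26
  host 3: 7 + 7 = 14
This matches the lower bound, so 3 is optimal.

3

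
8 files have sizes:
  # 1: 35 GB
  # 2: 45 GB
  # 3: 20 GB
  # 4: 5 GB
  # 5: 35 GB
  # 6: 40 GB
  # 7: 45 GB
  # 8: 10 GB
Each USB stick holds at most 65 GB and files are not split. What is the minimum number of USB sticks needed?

Total = 45 + 45 + 40 + 35 + 35 + 20 + 10 + 5 = 235 GB.
Lower bound: ⌈235/65⌉ = 4 USB sticks.
Also, 5 files each exceed 65/2 GB, and no two of those can share a USB stick, so at least 5 USB sticks are needed.
A packing using 5 USB sticks:
  USB stick 1: 45 + 20 = 65
  USB stick 2: 45 + 10 + 5 = 60
  USB stick 3: 40 = 40
  USB stick 4: 35 = 35
  USB stick 5: 35 = 35
This matches the lower bound, so 5 is optimal.

5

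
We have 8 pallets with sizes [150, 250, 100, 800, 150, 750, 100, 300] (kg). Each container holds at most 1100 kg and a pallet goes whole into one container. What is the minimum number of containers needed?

3

Total = 800 + 750 + 300 + 250 + 150 + 150 + 100 + 100 = 2600 kg.
Lower bound: ⌈2600/1100⌉ = 3 containers.
A packing using 3 containers:
  container 1: 800 + 300 = 1100
  container 2: 750 + 250 + 100 = 1100
  container 3: 150 + 150 + 100 = 400
This matches the lower bound, so 3 is optimal.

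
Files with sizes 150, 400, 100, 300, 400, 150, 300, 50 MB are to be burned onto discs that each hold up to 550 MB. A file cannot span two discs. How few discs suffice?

Total = 400 + 400 + 300 + 300 + 150 + 150 + 100 + 50 = 1850 MB.
Lower bound: ⌈1850/550⌉ = 4 discs.
A packing using 4 discs:
  disc 1: 400 + 150 = 550
  disc 2: 400 + 150 = 550
  disc 3: 300 + 100 + 50 = 450
  disc 4: 300 = 300
This matches the lower bound, so 4 is optimal.

4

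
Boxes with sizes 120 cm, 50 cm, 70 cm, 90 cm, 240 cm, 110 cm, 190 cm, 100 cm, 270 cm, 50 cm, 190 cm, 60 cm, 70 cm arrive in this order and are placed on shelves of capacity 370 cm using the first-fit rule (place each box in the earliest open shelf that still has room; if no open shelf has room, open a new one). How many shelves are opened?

  120 → shelf 1 (new)  [load 120/370]
  50 → shelf 1  [load 170/370]
  70 → shelf 1  [load 240/370]
  90 → shelf 1  [load 330/370]
  240 → shelf 2 (new)  [load 240/370]
  110 → shelf 2  [load 350/370]
  190 → shelf 3 (new)  [load 190/370]
  100 → shelf 3  [load 290/370]
  270 → shelf 4 (new)  [load 270/370]
  50 → shelf 3  [load 340/370]
  190 → shelf 5 (new)  [load 190/370]
  60 → shelf 4  [load 330/370]
  70 → shelf 5  [load 260/370]
5 shelves opened.

5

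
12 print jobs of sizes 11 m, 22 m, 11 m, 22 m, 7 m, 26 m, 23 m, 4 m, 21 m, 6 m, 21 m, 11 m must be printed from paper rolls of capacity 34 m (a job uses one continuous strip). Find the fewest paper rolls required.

6

Total = 26 + 23 + 22 + 22 + 21 + 21 + 11 + 11 + 11 + 7 + 6 + 4 = 185 m.
Lower bound: ⌈185/34⌉ = 6 paper rolls.
A packing using 6 paper rolls:
  roll 1: 26 + 7 = 33
  roll 2: 23 + 11 = 34
  roll 3: 22 + 11 = 33
  roll 4: 22 + 11 = 33
  roll 5: 21 + 6 + 4 = 31
  roll 6: 21 = 21
This matches the lower bound, so 6 is optimal.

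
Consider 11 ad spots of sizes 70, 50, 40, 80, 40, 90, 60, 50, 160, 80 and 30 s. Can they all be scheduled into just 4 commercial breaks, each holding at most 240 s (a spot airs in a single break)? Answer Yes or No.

Yes

A valid assignment using 4 commercial breaks:
  break 1: 160 + 80 = 240
  break 2: 90 + 80 + 70 = 240
  break 3: 60 + 50 + 50 + 40 + 40 = 240
  break 4: 30 = 30
Every load is within 240 s, so 4 commercial breaks suffice.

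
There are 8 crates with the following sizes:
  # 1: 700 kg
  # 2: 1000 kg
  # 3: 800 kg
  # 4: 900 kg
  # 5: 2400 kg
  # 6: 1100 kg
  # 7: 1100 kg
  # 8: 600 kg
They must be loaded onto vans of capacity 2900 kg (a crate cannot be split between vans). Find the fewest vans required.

4

Total = 2400 + 1100 + 1100 + 1000 + 900 + 800 + 700 + 600 = 8600 kg.
Lower bound: ⌈8600/2900⌉ = 3 vans.
A packing using 4 vans:
  van 1: 2400 = 2400
  van 2: 1100 + 1100 + 700 = 2900
  van 3: 1000 + 900 + 800 = 2700
  van 4: 600 = 600
No arrangement into 3 vans stays within capacity, so 4 is optimal.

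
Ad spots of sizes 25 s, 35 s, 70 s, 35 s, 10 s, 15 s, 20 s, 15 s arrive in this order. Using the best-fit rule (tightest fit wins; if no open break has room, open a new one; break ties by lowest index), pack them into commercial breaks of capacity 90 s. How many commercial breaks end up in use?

3

  25 → break 1 (new)  [load 25/90]
  35 → break 1  [load 60/90]
  70 → break 2 (new)  [load 70/90]
  35 → break 3 (new)  [load 35/90]
  10 → break 2  [load 80/90]
  15 → break 1  [load 75/90]
  20 → break 3  [load 55/90]
  15 → break 1  [load 90/90]
3 commercial breaks opened.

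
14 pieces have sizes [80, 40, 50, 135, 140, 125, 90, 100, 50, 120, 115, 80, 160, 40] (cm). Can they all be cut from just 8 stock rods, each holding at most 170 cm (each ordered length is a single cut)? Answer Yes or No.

Total = 1325 cm; ⌈1325/170⌉ = 8.
The bound of 8 does not rule out 8, but exhaustive search shows no assignment into 8 stock rods of capacity 170 cm exists — the minimum is 9.

No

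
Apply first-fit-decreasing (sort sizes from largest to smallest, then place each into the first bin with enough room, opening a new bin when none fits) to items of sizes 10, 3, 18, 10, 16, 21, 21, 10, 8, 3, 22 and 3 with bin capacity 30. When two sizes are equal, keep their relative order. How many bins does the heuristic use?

6

Sorted descending: 22, 21, 21, 18, 16, 10, 10, 10, 8, 3, 3, 3.
  22 → bin 1 (new)  [load 22/30]
  21 → bin 2 (new)  [load 21/30]
  21 → bin 3 (new)  [load 21/30]
  18 → bin 4 (new)  [load 18/30]
  16 → bin 5 (new)  [load 16/30]
  10 → bin 4  [load 28/30]
  10 → bin 5  [load 26/30]
  10 → bin 6 (new)  [load 10/30]
  8 → bin 1  [load 30/30]
  3 → bin 2  [load 24/30]
  3 → bin 2  [load 27/30]
  3 → bin 2  [load 30/30]
6 bins opened.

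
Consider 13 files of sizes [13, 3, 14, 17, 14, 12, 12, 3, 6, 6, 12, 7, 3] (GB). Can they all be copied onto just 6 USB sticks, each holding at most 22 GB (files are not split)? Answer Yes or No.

No

Total = 122 GB; ⌈122/22⌉ = 6.
7 files each exceed half the capacity and cannot share a USB stick, forcing at least 7 USB sticks.
At least 7 USB sticks are required, but only 6 are allowed.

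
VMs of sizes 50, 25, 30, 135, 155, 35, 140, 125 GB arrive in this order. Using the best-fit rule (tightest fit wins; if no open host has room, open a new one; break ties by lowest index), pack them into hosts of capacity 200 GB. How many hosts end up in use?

5

  50 → host 1 (new)  [load 50/200]
  25 → host 1  [load 75/200]
  30 → host 1  [load 105/200]
  135 → host 2 (new)  [load 135/200]
  155 → host 3 (new)  [load 155/200]
  35 → host 3  [load 190/200]
  140 → host 4 (new)  [load 140/200]
  125 → host 5 (new)  [load 125/200]
5 hosts opened.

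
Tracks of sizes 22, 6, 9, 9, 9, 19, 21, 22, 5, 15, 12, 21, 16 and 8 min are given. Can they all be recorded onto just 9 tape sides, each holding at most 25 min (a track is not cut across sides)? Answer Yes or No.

Yes

A valid assignment using 9 tape sides:
  side 1: 22 = 22
  side 2: 22 = 22
  side 3: 21 = 21
  side 4: 21 = 21
  side 5: 19 + 6 = 25
  side 6: 16 + 9 = 25
  side 7: 15 + 9 = 24
  side 8: 12 + 9 = 21
  side 9: 8 + 5 = 13
Every load is within 25 min, so 9 tape sides suffice.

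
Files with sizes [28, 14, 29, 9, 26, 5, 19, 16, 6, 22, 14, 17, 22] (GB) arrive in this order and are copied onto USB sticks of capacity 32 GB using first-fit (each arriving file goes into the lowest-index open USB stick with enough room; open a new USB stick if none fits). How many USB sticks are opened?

  28 → USB stick 1 (new)  [load 28/32]
  14 → USB stick 2 (new)  [load 14/32]
  29 → USB stick 3 (new)  [load 29/32]
  9 → USB stick 2  [load 23/32]
  26 → USB stick 4 (new)  [load 26/32]
  5 → USB stick 2  [load 28/32]
  19 → USB stick 5 (new)  [load 19/32]
  16 → USB stick 6 (new)  [load 16/32]
  6 → USB stick 4  [load 32/32]
  22 → USB stick 7 (new)  [load 22/32]
  14 → USB stick 6  [load 30/32]
  17 → USB stick 8 (new)  [load 17/32]
  22 → USB stick 9 (new)  [load 22/32]
9 USB sticks opened.

9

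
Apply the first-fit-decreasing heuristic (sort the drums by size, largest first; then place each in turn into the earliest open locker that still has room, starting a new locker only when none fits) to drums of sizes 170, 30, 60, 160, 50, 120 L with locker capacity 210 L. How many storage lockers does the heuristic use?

3

Sorted descending: 170, 160, 120, 60, 50, 30.
  170 → locker 1 (new)  [load 170/210]
  160 → locker 2 (new)  [load 160/210]
  120 → locker 3 (new)  [load 120/210]
  60 → locker 3  [load 180/210]
  50 → locker 2  [load 210/210]
  30 → locker 1  [load 200/210]
3 storage lockers opened.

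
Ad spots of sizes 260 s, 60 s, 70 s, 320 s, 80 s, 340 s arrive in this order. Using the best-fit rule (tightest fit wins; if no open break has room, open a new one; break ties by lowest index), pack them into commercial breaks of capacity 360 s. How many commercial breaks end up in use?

4

  260 → break 1 (new)  [load 260/360]
  60 → break 1  [load 320/360]
  70 → break 2 (new)  [load 70/360]
  320 → break 3 (new)  [load 320/360]
  80 → break 2  [load 150/360]
  340 → break 4 (new)  [load 340/360]
4 commercial breaks opened.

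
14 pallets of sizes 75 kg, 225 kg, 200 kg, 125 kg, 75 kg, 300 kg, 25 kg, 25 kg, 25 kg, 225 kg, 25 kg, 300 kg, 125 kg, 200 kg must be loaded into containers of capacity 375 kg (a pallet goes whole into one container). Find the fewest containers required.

6

Total = 300 + 300 + 225 + 225 + 200 + 200 + 125 + 125 + 75 + 75 + 25 + 25 + 25 + 25 = 1950 kg.
Lower bound: ⌈1950/375⌉ = 6 containers.
A packing using 6 containers:
  container 1: 300 + 75 = 375
  container 2: 300 + 75 = 375
  container 3: 225 + 125 + 25 = 375
  container 4: 225 + 125 + 25 = 375
  container 5: 200 + 25 + 25 = 250
  container 6: 200 = 200
This matches the lower bound, so 6 is optimal.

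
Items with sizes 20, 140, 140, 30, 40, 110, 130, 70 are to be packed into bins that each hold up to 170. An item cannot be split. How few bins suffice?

5

Total = 140 + 140 + 130 + 110 + 70 + 40 + 30 + 20 = 680.
Lower bound: ⌈680/170⌉ = 4 bins.
A packing using 5 bins:
  bin 1: 140 + 30 = 170
  bin 2: 140 + 20 = 160
  bin 3: 130 + 40 = 170
  bin 4: 110 = 110
  bin 5: 70 = 70
No arrangement into 4 bins stays within capacity, so 5 is optimal.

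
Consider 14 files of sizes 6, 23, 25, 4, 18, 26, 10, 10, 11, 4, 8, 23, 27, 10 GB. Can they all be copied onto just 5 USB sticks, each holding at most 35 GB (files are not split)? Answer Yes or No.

Total = 205 GB; ⌈205/35⌉ = 6.
At least 6 USB sticks are required, but only 5 are allowed.

No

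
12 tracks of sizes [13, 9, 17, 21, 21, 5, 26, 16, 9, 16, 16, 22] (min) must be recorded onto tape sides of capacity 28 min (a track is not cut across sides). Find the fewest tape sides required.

Total = 26 + 22 + 21 + 21 + 17 + 16 + 16 + 16 + 13 + 9 + 9 + 5 = 191 min.
Lower bound: ⌈191/28⌉ = 7 tape sides.
Also, 8 tracks each exceed 14 min, and no two of those can share a side, so at least 8 tape sides are needed.
A packing using 9 tape sides:
  side 1: 26 = 26
  side 2: 22 + 5 = 27
  side 3: 21 = 21
  side 4: 21 = 21
  side 5: 17 + 9 = 26
  side 6: 16 + 9 = 25
  side 7: 16 = 16
  side 8: 16 = 16
  side 9: 13 = 13
No arrangement into 8 tape sides stays within capacity, so 9 is optimal.

9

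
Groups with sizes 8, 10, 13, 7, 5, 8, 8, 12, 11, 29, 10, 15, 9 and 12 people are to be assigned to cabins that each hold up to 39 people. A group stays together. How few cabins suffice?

Total = 29 + 15 + 13 + 12 + 12 + 11 + 10 + 10 + 9 + 8 + 8 + 8 + 7 + 5 = 157 people.
Lower bound: ⌈157/39⌉ = 5 cabins.
A packing using 5 cabins:
  cabin 1: 29 + 10 = 39
  cabin 2: 15 + 13 + 11 = 39
  cabin 3: 12 + 12 + 10 + 5 = 39
  cabin 4: 9 + 8 + 8 + 8 = 33
  cabin 5: 7 = 7
This matches the lower bound, so 5 is optimal.

5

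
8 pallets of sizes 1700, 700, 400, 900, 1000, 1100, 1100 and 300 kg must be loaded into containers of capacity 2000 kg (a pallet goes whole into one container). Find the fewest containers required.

Total = 1700 + 1100 + 1100 + 1000 + 900 + 700 + 400 + 300 = 7200 kg.
Lower bound: ⌈7200/2000⌉ = 4 containers.
A packing using 4 containers:
  container 1: 1700 + 300 = 2000
  container 2: 1100 + 900 = 2000
  container 3: 1100 + 700 = 1800
  container 4: 1000 + 400 = 1400
This matches the lower bound, so 4 is optimal.

4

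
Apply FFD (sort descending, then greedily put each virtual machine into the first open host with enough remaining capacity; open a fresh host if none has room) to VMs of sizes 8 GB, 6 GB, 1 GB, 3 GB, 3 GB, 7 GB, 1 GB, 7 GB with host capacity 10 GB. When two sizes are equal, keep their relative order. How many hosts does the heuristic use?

Sorted descending: 8, 7, 7, 6, 3, 3, 1, 1.
  8 → host 1 (new)  [load 8/10]
  7 → host 2 (new)  [load 7/10]
  7 → host 3 (new)  [load 7/10]
  6 → host 4 (new)  [load 6/10]
  3 → host 2  [load 10/10]
  3 → host 3  [load 10/10]
  1 → host 1  [load 9/10]
  1 → host 1  [load 10/10]
4 hosts opened.

4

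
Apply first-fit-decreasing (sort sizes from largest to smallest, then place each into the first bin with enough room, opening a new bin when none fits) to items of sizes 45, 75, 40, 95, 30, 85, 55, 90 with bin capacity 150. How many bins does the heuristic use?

4

Sorted descending: 95, 90, 85, 75, 55, 45, 40, 30.
  95 → bin 1 (new)  [load 95/150]
  90 → bin 2 (new)  [load 90/150]
  85 → bin 3 (new)  [load 85/150]
  75 → bin 4 (new)  [load 75/150]
  55 → bin 1  [load 150/150]
  45 → bin 2  [load 135/150]
  40 → bin 3  [load 125/150]
  30 → bin 4  [load 105/150]
4 bins opened.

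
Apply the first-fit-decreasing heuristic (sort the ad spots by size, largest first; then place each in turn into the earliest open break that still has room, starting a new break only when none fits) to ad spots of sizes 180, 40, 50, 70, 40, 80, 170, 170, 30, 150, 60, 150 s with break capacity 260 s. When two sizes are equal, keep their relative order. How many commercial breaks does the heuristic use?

Sorted descending: 180, 170, 170, 150, 150, 80, 70, 60, 50, 40, 40, 30.
  180 → break 1 (new)  [load 180/260]
  170 → break 2 (new)  [load 170/260]
  170 → break 3 (new)  [load 170/260]
  150 → break 4 (new)  [load 150/260]
  150 → break 5 (new)  [load 150/260]
  80 → break 1  [load 260/260]
  70 → break 2  [load 240/260]
  60 → break 3  [load 230/260]
  50 → break 4  [load 200/260]
  40 → break 4  [load 240/260]
  40 → break 5  [load 190/260]
  30 → break 3  [load 260/260]
5 commercial breaks opened.

5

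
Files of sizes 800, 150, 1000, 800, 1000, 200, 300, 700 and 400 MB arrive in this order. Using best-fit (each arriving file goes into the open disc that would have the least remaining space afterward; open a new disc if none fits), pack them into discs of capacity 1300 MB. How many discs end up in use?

5

  800 → disc 1 (new)  [load 800/1300]
  150 → disc 1  [load 950/1300]
  1000 → disc 2 (new)  [load 1000/1300]
  800 → disc 3 (new)  [load 800/1300]
  1000 → disc 4 (new)  [load 1000/1300]
  200 → disc 2  [load 1200/1300]
  300 → disc 4  [load 1300/1300]
  700 → disc 5 (new)  [load 700/1300]
  400 → disc 3  [load 1200/1300]
5 discs opened.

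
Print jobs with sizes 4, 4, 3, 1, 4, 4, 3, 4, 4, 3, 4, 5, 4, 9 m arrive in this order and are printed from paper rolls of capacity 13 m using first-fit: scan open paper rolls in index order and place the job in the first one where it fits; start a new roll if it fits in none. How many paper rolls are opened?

5

  4 → roll 1 (new)  [load 4/13]
  4 → roll 1  [load 8/13]
  3 → roll 1  [load 11/13]
  1 → roll 1  [load 12/13]
  4 → roll 2 (new)  [load 4/13]
  4 → roll 2  [load 8/13]
  3 → roll 2  [load 11/13]
  4 → roll 3 (new)  [load 4/13]
  4 → roll 3  [load 8/13]
  3 → roll 3  [load 11/13]
  4 → roll 4 (new)  [load 4/13]
  5 → roll 4  [load 9/13]
  4 → roll 4  [load 13/13]
  9 → roll 5 (new)  [load 9/13]
5 paper rolls opened.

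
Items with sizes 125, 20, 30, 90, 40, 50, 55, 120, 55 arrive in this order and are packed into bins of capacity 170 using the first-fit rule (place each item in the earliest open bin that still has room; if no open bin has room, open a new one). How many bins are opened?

  125 → bin 1 (new)  [load 125/170]
  20 → bin 1  [load 145/170]
  30 → bin 2 (new)  [load 30/170]
  90 → bin 2  [load 120/170]
  40 → bin 2  [load 160/170]
  50 → bin 3 (new)  [load 50/170]
  55 → bin 3  [load 105/170]
  120 → bin 4 (new)  [load 120/170]
  55 → bin 3  [load 160/170]
4 bins opened.

4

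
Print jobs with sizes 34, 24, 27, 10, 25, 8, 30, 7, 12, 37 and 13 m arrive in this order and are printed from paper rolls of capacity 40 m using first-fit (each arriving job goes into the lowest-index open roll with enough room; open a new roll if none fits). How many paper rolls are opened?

7

  34 → roll 1 (new)  [load 34/40]
  24 → roll 2 (new)  [load 24/40]
  27 → roll 3 (new)  [load 27/40]
  10 → roll 2  [load 34/40]
  25 → roll 4 (new)  [load 25/40]
  8 → roll 3  [load 35/40]
  30 → roll 5 (new)  [load 30/40]
  7 → roll 4  [load 32/40]
  12 → roll 6 (new)  [load 12/40]
  37 → roll 7 (new)  [load 37/40]
  13 → roll 6  [load 25/40]
7 paper rolls opened.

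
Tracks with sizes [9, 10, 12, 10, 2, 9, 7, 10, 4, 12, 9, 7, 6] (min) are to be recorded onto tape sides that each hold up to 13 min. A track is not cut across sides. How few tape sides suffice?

Total = 12 + 12 + 10 + 10 + 10 + 9 + 9 + 9 + 7 + 7 + 6 + 4 + 2 = 107 min.
Lower bound: ⌈107/13⌉ = 9 tape sides.
Also, 10 tracks each exceed 13/2 min, and no two of those can share a side, so at least 10 tape sides are needed.
A packing using 10 tape sides:
  side 1: 12 = 12
  side 2: 12 = 12
  side 3: 10 + 2 = 12
  side 4: 10 = 10
  side 5: 10 = 10
  side 6: 9 + 4 = 13
  side 7: 9 = 9
  side 8: 9 = 9
  side 9: 7 + 6 = 13
  side 10: 7 = 7
This matches the lower bound, so 10 is optimal.

10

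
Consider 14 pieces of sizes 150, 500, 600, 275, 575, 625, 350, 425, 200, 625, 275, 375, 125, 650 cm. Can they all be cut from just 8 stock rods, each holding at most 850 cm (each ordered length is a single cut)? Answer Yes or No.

Yes

A valid assignment using 8 stock rods:
  stock rod 1: 650 + 200 = 850
  stock rod 2: 625 + 150 = 775
  stock rod 3: 625 + 125 = 750
  stock rod 4: 600 = 600
  stock rod 5: 575 + 275 = 850
  stock rod 6: 500 + 350 = 850
  stock rod 7: 425 + 375 = 800
  stock rod 8: 275 = 275
Every load is within 850 cm, so 8 stock rods suffice.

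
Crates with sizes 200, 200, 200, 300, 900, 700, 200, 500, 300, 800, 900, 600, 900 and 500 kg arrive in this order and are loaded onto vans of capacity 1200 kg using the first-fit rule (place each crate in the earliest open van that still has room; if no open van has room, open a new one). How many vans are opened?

  200 → van 1 (new)  [load 200/1200]
  200 → van 1  [load 400/1200]
  200 → van 1  [load 600/1200]
  300 → van 1  [load 900/1200]
  900 → van 2 (new)  [load 900/1200]
  700 → van 3 (new)  [load 700/1200]
  200 → van 1  [load 1100/1200]
  500 → van 3  [load 1200/1200]
  300 → van 2  [load 1200/1200]
  800 → van 4 (new)  [load 800/1200]
  900 → van 5 (new)  [load 900/1200]
  600 → van 6 (new)  [load 600/1200]
  900 → van 7 (new)  [load 900/1200]
  500 → van 6  [load 1100/1200]
7 vans opened.

7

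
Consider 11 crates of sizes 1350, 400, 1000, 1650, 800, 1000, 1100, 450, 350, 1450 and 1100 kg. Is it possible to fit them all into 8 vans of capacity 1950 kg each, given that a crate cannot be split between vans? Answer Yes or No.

A valid assignment using 7 vans:
  van 1: 1650 = 1650
  van 2: 1450 + 450 = 1900
  van 3: 1350 + 400 = 1750
  van 4: 1100 + 800 = 1900
  van 5: 1100 + 350 = 1450
  van 6: 1000 = 1000
  van 7: 1000 = 1000
That uses only 7 ≤ 8, so 8 vans are enough.

Yes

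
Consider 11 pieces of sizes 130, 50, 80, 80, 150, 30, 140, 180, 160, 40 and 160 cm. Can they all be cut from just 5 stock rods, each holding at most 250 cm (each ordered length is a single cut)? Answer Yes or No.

No

Total = 1200 cm; ⌈1200/250⌉ = 5.
6 pieces each exceed half the capacity and cannot share a stock rod, forcing at least 6 stock rods.
At least 6 stock rods are required, but only 5 are allowed.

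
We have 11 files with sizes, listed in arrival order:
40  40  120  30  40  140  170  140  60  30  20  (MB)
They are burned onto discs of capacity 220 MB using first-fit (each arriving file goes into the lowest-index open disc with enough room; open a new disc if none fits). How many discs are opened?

4

  40 → disc 1 (new)  [load 40/220]
  40 → disc 1  [load 80/220]
  120 → disc 1  [load 200/220]
  30 → disc 2 (new)  [load 30/220]
  40 → disc 2  [load 70/220]
  140 → disc 2  [load 210/220]
  170 → disc 3 (new)  [load 170/220]
  140 → disc 4 (new)  [load 140/220]
  60 → disc 4  [load 200/220]
  30 → disc 3  [load 200/220]
  20 → disc 1  [load 220/220]
4 discs opened.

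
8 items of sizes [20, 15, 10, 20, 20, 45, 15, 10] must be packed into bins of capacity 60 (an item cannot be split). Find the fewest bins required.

3

Total = 45 + 20 + 20 + 20 + 15 + 15 + 10 + 10 = 155.
Lower bound: ⌈155/60⌉ = 3 bins.
A packing using 3 bins:
  bin 1: 45 + 15 = 60
  bin 2: 20 + 20 + 20 = 60
  bin 3: 15 + 10 + 10 = 35
This matches the lower bound, so 3 is optimal.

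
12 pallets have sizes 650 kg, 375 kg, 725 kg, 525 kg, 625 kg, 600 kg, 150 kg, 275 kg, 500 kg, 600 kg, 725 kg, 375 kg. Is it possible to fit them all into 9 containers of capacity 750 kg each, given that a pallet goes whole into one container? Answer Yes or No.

No

Total = 6125 kg; ⌈6125/750⌉ = 9.
The bound of 9 does not rule out 9, but exhaustive search shows no assignment into 9 containers of capacity 750 kg exists — the minimum is 10.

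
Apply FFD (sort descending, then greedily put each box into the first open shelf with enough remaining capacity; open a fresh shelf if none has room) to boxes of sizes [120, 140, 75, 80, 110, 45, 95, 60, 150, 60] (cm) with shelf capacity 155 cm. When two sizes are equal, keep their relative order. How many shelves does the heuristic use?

7

Sorted descending: 150, 140, 120, 110, 95, 80, 75, 60, 60, 45.
  150 → shelf 1 (new)  [load 150/155]
  140 → shelf 2 (new)  [load 140/155]
  120 → shelf 3 (new)  [load 120/155]
  110 → shelf 4 (new)  [load 110/155]
  95 → shelf 5 (new)  [load 95/155]
  80 → shelf 6 (new)  [load 80/155]
  75 → shelf 6  [load 155/155]
  60 → shelf 5  [load 155/155]
  60 → shelf 7 (new)  [load 60/155]
  45 → shelf 4  [load 155/155]
7 shelves opened.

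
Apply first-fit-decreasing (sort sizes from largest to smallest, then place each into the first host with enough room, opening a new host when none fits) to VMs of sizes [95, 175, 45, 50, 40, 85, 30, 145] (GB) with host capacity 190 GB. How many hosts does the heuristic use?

Sorted descending: 175, 145, 95, 85, 50, 45, 40, 30.
  175 → host 1 (new)  [load 175/190]
  145 → host 2 (new)  [load 145/190]
  95 → host 3 (new)  [load 95/190]
  85 → host 3  [load 180/190]
  50 → host 4 (new)  [load 50/190]
  45 → host 2  [load 190/190]
  40 → host 4  [load 90/190]
  30 → host 4  [load 120/190]
4 hosts opened.

4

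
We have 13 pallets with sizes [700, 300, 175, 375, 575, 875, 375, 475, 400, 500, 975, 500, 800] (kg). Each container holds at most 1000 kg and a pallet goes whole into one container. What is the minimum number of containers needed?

Total = 975 + 875 + 800 + 700 + 575 + 500 + 500 + 475 + 400 + 375 + 375 + 300 + 175 = 7025 kg.
Lower bound: ⌈7025/1000⌉ = 8 containers.
A packing using 8 containers:
  container 1: 975 = 975
  container 2: 875 = 875
  container 3: 800 + 175 = 975
  container 4: 700 + 300 = 1000
  container 5: 575 + 400 = 975
  container 6: 500 + 500 = 1000
  container 7: 475 + 375 = 850
  container 8: 375 = 375
This matches the lower bound, so 8 is optimal.

8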